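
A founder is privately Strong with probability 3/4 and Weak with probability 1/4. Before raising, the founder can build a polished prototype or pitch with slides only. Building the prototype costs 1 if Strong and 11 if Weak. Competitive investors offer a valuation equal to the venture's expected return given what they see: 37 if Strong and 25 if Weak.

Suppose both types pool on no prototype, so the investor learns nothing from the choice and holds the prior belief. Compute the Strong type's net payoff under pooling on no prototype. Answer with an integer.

Pooled valuation = 3/4·37 + 1/4·25 = 34.
Strong pays no cost for no prototype, so net payoff = 34.

34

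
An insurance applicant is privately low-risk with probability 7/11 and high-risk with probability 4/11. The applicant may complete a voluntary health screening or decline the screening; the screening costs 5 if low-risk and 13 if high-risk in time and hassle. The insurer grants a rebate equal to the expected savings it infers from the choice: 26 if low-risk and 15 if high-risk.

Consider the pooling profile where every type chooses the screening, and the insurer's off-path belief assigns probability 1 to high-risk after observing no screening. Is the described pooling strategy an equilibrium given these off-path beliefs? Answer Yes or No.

On path, the insurer holds the prior and pays 7/11·26 + 4/11·15 = 22. Off path (no screening), believing high-risk, it pays 15.
low-risk: the screening nets 22 − 5 = 17; no screening nets 15. low-risk stays.
high-risk: the screening nets 22 − 13 = 9; no screening nets 15. high-risk would deviate.
A type deviates, so pooling fails.

No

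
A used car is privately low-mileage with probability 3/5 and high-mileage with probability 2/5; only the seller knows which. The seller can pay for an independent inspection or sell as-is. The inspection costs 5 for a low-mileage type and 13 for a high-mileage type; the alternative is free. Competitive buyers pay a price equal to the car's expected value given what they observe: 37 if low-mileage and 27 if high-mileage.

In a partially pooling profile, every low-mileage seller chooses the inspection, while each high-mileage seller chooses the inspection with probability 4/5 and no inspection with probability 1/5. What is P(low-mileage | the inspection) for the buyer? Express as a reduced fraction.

P(the inspection) = (3/5)·1 + (2/5)·(4/5) = 23/25.
By Bayes' rule, P(low-mileage | the inspection) = (3/5) / (23/25) = 15/23.

15/23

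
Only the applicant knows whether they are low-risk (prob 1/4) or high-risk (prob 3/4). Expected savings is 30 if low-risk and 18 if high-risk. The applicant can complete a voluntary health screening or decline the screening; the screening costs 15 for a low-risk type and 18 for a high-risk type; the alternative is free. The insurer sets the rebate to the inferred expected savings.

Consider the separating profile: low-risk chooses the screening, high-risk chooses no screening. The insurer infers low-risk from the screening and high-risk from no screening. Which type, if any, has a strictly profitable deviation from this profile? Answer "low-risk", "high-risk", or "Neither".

low-risk

The screening pays 30; no screening pays 18.
low-risk: assigned the screening, nets 30 − 15 = 15; deviating to no screening nets 18.
high-risk: assigned no screening, nets 18; deviating to the screening nets 30 − 18 = 12.
The low-risk type gains 3 by deviating.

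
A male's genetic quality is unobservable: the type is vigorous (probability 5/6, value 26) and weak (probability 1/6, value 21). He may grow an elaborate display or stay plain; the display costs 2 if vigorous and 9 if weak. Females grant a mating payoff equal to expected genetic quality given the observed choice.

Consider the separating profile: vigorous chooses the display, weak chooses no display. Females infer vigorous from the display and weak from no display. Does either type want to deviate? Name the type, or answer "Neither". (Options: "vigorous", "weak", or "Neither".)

Neither

The display pays 26; no display pays 21.
vigorous: assigned the display, nets 26 − 2 = 24; deviating to no display nets 21.
weak: assigned no display, nets 21; deviating to the display nets 26 − 9 = 17.
Both types strictly prefer their assigned action; no profitable deviation.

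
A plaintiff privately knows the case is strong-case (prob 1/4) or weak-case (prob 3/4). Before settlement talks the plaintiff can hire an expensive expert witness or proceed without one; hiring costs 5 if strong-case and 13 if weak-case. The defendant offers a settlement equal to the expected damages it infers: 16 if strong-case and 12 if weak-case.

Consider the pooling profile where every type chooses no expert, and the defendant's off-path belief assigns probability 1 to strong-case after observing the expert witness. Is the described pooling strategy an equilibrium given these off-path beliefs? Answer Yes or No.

On path, the defendant holds the prior and pays 1/4·16 + 3/4·12 = 13. Off path (the expert witness), believing strong-case, it pays 16.
strong-case: no expert nets 13; the expert witness nets 16 − 5 = 11. strong-case stays.
weak-case: no expert nets 13; the expert witness nets 16 − 13 = 3. weak-case stays.
No type deviates, so pooling is sustained.

Yes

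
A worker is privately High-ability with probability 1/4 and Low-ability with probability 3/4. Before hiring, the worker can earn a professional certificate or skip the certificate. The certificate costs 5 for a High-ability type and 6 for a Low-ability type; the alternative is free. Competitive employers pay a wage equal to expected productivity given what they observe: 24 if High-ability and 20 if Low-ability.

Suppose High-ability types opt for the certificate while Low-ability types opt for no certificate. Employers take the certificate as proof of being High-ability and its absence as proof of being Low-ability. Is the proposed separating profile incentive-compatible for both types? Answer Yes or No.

Under these beliefs, the certificate earns wage 24 and no certificate earns wage 20.
High-ability: the certificate nets 24 − 5 = 19; no certificate nets 20. High-ability would deviate to no certificate.
Low-ability: the certificate nets 24 − 6 = 18; no certificate nets 20. Low-ability prefers no certificate.
High-ability has a profitable deviation, so the profile is not an equilibrium.

No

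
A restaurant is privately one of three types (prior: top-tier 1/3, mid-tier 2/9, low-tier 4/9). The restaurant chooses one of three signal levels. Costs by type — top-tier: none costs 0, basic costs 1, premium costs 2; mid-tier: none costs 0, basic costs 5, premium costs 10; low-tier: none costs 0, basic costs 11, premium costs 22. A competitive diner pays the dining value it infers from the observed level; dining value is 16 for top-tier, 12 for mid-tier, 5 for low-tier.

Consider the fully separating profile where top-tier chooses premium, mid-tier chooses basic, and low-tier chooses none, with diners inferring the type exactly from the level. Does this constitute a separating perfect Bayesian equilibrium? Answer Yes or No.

Separating price premiums: premium → 16, basic → 12, none → 5.
top-tier (assigned premium): none: 5 − 0 = 5; basic: 12 − 1 = 11; premium: 16 − 2 = 14. top-tier stays.
mid-tier (assigned basic): none: 5 − 0 = 5; basic: 12 − 5 = 7; premium: 16 − 10 = 6. mid-tier stays.
low-tier (assigned none): none: 5 − 0 = 5; basic: 12 − 11 = 1; premium: 16 − 22 = -6. low-tier stays.
Every type prefers its assigned level; separation holds.

Yes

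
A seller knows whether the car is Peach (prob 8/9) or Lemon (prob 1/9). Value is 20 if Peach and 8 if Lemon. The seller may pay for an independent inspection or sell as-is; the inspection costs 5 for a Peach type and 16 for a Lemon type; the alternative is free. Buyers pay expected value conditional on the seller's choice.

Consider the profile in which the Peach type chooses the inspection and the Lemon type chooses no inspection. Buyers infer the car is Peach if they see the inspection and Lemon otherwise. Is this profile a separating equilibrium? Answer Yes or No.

Under these beliefs, the inspection earns price 20 and no inspection earns price 8.
Peach: the inspection nets 20 − 5 = 15; no inspection nets 8. Peach prefers the inspection.
Lemon: the inspection nets 20 − 16 = 4; no inspection nets 8. Lemon prefers no inspection.
Neither type deviates, so the separating profile is an equilibrium.

Yes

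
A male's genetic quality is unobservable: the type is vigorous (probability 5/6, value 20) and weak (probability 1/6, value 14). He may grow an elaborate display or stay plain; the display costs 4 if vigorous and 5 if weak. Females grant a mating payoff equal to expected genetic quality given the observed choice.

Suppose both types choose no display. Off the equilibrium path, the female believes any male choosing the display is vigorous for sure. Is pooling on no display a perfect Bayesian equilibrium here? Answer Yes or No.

Yes

On path, the female holds the prior and pays 5/6·20 + 1/6·14 = 19. Off path (the display), believing vigorous, it pays 20.
vigorous: no display nets 19; the display nets 20 − 4 = 16. vigorous stays.
weak: no display nets 19; the display nets 20 − 5 = 15. weak stays.
No type deviates, so pooling is sustained.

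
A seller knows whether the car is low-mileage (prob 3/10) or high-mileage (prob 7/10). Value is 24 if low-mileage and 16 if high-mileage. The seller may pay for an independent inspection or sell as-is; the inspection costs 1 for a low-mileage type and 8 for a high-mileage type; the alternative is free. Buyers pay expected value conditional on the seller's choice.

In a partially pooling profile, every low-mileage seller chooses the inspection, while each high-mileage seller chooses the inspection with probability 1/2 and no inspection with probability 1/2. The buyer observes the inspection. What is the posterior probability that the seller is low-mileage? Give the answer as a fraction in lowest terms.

6/13

P(the inspection) = (3/10)·1 + (7/10)·(1/2) = 13/20.
By Bayes' rule, P(low-mileage | the inspection) = (3/10) / (13/20) = 6/13.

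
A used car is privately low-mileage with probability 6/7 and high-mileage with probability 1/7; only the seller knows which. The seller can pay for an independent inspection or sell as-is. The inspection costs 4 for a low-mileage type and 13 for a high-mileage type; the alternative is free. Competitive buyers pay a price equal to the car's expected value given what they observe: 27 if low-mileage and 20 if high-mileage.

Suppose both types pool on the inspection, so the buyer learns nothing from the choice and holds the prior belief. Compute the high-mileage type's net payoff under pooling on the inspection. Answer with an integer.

Pooled price = 6/7·27 + 1/7·20 = 26.
high-mileage pays cost 13 for the inspection, so net payoff = 26 − 13 = 13.

13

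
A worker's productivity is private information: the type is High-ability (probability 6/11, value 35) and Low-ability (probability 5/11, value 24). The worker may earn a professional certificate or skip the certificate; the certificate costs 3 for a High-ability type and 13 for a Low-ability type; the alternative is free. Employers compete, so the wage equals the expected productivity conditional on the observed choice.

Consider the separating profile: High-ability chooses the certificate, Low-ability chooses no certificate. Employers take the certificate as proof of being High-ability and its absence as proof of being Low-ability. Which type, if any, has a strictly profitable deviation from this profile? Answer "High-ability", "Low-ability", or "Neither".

The certificate pays 35; no certificate pays 24.
High-ability: assigned the certificate, nets 35 − 3 = 32; deviating to no certificate nets 24.
Low-ability: assigned no certificate, nets 24; deviating to the certificate nets 35 − 13 = 22.
Both types strictly prefer their assigned action; no profitable deviation.

Neither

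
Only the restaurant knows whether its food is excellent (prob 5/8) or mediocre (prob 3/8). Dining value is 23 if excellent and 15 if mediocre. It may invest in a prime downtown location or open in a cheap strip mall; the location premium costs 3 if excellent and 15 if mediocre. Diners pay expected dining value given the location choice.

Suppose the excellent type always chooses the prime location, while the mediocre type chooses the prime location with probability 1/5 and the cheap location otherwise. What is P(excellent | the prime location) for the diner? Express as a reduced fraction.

P(the prime location) = (5/8)·1 + (3/8)·(1/5) = 7/10.
By Bayes' rule, P(excellent | the prime location) = (5/8) / (7/10) = 25/28.

25/28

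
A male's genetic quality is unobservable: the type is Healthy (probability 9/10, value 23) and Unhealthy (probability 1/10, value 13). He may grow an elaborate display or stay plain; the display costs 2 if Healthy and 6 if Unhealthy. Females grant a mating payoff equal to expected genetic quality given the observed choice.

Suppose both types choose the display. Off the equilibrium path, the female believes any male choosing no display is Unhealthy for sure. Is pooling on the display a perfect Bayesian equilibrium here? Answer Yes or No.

On path, the female holds the prior and pays 9/10·23 + 1/10·13 = 22. Off path (no display), believing Unhealthy, it pays 13.
Healthy: the display nets 22 − 2 = 20; no display nets 13. Healthy stays.
Unhealthy: the display nets 22 − 6 = 16; no display nets 13. Unhealthy stays.
No type deviates, so pooling is sustained.

Yes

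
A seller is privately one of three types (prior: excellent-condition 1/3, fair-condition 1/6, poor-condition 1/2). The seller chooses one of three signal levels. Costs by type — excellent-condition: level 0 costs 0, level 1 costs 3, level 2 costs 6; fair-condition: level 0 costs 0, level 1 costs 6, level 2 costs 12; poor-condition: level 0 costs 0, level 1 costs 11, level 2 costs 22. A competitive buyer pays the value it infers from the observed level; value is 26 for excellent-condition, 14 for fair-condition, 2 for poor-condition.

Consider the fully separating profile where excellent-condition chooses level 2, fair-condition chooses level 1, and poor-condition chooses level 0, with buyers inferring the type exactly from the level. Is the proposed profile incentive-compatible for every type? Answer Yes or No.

No

Separating prices: level 2 → 26, level 1 → 14, level 0 → 2.
excellent-condition (assigned level 2): level 0: 2 − 0 = 2; level 1: 14 − 3 = 11; level 2: 26 − 6 = 20. excellent-condition stays.
fair-condition (assigned level 1): level 0: 2 − 0 = 2; level 1: 14 − 6 = 8; level 2: 26 − 12 = 14. fair-condition prefers level 2.
poor-condition (assigned level 0): level 0: 2 − 0 = 2; level 1: 14 − 11 = 3; level 2: 26 − 22 = 4. poor-condition prefers level 2.
At least one type deviates; the separating profile fails.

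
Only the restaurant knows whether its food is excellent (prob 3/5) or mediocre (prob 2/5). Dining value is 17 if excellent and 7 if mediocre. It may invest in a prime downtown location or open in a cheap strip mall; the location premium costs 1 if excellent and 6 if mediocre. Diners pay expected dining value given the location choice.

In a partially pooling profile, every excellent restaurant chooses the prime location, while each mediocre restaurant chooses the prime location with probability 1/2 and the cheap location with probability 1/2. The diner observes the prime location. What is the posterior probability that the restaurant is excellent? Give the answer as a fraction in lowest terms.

P(the prime location) = (3/5)·1 + (2/5)·(1/2) = 4/5.
By Bayes' rule, P(excellent | the prime location) = (3/5) / (4/5) = 3/4.

3/4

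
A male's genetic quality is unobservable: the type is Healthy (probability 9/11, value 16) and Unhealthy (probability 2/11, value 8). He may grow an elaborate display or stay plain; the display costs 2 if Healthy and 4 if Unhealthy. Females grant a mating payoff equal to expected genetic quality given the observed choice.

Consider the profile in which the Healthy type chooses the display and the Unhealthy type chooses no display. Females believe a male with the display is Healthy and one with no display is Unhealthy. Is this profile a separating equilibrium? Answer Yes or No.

Under these beliefs, the display earns mating payoff 16 and no display earns mating payoff 8.
Healthy: the display nets 16 − 2 = 14; no display nets 8. Healthy prefers the display.
Unhealthy: the display nets 16 − 4 = 12; no display nets 8. Unhealthy would deviate to the display.
Unhealthy has a profitable deviation, so the profile is not an equilibrium.

No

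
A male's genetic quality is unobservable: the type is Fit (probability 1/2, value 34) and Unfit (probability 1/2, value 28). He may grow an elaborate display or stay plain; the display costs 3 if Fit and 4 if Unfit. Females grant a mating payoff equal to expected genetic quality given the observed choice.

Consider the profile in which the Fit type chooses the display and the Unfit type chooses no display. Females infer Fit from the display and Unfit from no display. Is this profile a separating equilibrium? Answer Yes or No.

Under these beliefs, the display earns mating payoff 34 and no display earns mating payoff 28.
Fit: the display nets 34 − 3 = 31; no display nets 28. Fit prefers the display.
Unfit: the display nets 34 − 4 = 30; no display nets 28. Unfit would deviate to the display.
Unfit has a profitable deviation, so the profile is not an equilibrium.

No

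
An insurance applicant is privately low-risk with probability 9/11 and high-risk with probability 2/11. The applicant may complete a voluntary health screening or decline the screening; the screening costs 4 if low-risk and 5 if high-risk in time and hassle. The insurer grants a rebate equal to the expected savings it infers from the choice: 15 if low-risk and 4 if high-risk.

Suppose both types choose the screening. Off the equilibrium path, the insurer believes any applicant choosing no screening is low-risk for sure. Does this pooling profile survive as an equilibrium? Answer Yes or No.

On path, the insurer holds the prior and pays 9/11·15 + 2/11·4 = 13. Off path (no screening), believing low-risk, it pays 15.
low-risk: the screening nets 13 − 4 = 9; no screening nets 15. low-risk would deviate.
high-risk: the screening nets 13 − 5 = 8; no screening nets 15. high-risk would deviate.
A type deviates, so pooling fails.

No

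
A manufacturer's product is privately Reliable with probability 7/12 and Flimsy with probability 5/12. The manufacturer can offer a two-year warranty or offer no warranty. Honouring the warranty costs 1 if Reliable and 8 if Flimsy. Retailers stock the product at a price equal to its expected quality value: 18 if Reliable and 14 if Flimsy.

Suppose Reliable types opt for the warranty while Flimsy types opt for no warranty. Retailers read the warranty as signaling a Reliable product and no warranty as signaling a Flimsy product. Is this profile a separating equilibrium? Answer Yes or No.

Yes

Under these beliefs, the warranty earns price 18 and no warranty earns price 14.
Reliable: the warranty nets 18 − 1 = 17; no warranty nets 14. Reliable prefers the warranty.
Flimsy: the warranty nets 18 − 8 = 10; no warranty nets 14. Flimsy prefers no warranty.
Neither type deviates, so the separating profile is an equilibrium.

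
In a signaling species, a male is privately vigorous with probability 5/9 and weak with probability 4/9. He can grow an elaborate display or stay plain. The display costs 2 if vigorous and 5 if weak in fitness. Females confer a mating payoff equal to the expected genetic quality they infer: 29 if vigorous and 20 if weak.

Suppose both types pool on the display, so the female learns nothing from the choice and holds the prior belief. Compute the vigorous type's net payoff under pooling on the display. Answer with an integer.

23

Pooled mating payoff = 5/9·29 + 4/9·20 = 25.
vigorous pays cost 2 for the display, so net payoff = 25 − 2 = 23.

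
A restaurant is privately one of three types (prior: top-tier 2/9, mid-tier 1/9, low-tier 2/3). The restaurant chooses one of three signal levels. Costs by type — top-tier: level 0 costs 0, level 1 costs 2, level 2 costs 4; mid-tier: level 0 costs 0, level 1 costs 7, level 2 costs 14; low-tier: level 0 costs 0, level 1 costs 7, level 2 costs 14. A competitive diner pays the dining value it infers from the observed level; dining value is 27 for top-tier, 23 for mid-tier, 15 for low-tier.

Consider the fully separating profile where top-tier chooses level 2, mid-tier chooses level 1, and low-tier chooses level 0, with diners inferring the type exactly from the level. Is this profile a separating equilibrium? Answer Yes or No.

No

Separating price premiums: level 2 → 27, level 1 → 23, level 0 → 15.
top-tier (assigned level 2): level 0: 15 − 0 = 15; level 1: 23 − 2 = 21; level 2: 27 − 4 = 23. top-tier stays.
mid-tier (assigned level 1): level 0: 15 − 0 = 15; level 1: 23 − 7 = 16; level 2: 27 − 14 = 13. mid-tier stays.
low-tier (assigned level 0): level 0: 15 − 0 = 15; level 1: 23 − 7 = 16; level 2: 27 − 14 = 13. low-tier prefers level 1.
At least one type deviates; the separating profile fails.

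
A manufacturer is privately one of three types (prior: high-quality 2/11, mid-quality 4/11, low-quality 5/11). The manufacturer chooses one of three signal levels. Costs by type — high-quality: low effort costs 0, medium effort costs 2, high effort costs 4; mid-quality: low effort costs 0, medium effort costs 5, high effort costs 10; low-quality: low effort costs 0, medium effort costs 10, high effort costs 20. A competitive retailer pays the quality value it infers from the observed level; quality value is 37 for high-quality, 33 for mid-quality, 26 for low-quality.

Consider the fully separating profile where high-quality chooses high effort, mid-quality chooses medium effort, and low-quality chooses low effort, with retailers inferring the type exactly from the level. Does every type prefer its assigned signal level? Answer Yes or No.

Separating prices: high effort → 37, medium effort → 33, low effort → 26.
high-quality (assigned high effort): low effort: 26 − 0 = 26; medium effort: 33 − 2 = 31; high effort: 37 − 4 = 33. high-quality stays.
mid-quality (assigned medium effort): low effort: 26 − 0 = 26; medium effort: 33 − 5 = 28; high effort: 37 − 10 = 27. mid-quality stays.
low-quality (assigned low effort): low effort: 26 − 0 = 26; medium effort: 33 − 10 = 23; high effort: 37 − 20 = 17. low-quality stays.
Every type prefers its assigned level; separation holds.

Yes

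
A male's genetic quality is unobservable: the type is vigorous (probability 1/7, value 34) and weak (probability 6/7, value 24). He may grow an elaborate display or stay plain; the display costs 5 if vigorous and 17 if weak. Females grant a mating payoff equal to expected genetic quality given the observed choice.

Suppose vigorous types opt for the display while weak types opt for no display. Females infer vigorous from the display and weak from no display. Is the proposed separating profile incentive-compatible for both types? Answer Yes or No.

Under these beliefs, the display earns mating payoff 34 and no display earns mating payoff 24.
vigorous: the display nets 34 − 5 = 29; no display nets 24. vigorous prefers the display.
weak: the display nets 34 − 17 = 17; no display nets 24. weak prefers no display.
Neither type deviates, so the separating profile is an equilibrium.

Yes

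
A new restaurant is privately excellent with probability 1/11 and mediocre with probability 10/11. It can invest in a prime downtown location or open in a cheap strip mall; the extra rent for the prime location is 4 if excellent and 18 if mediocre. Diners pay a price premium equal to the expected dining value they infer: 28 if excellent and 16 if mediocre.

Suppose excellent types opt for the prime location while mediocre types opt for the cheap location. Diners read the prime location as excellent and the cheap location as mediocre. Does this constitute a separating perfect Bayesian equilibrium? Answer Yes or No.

Under these beliefs, the prime location earns price premium 28 and the cheap location earns price premium 16.
excellent: the prime location nets 28 − 4 = 24; the cheap location nets 16. excellent prefers the prime location.
mediocre: the prime location nets 28 − 18 = 10; the cheap location nets 16. mediocre prefers the cheap location.
Neither type deviates, so the separating profile is an equilibrium.

Yes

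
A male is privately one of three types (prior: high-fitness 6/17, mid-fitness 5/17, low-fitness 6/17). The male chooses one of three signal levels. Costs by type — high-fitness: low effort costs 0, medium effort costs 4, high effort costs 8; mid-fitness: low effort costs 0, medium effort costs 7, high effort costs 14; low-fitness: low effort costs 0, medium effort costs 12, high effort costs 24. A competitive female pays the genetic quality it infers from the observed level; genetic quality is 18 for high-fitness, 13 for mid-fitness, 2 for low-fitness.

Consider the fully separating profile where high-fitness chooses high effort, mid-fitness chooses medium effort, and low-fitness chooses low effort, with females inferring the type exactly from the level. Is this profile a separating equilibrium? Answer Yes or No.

Yes

Separating mating payoffs: high effort → 18, medium effort → 13, low effort → 2.
high-fitness (assigned high effort): low effort: 2 − 0 = 2; medium effort: 13 − 4 = 9; high effort: 18 − 8 = 10. high-fitness stays.
mid-fitness (assigned medium effort): low effort: 2 − 0 = 2; medium effort: 13 − 7 = 6; high effort: 18 − 14 = 4. mid-fitness stays.
low-fitness (assigned low effort): low effort: 2 − 0 = 2; medium effort: 13 − 12 = 1; high effort: 18 − 24 = -6. low-fitness stays.
Every type prefers its assigned level; separation holds.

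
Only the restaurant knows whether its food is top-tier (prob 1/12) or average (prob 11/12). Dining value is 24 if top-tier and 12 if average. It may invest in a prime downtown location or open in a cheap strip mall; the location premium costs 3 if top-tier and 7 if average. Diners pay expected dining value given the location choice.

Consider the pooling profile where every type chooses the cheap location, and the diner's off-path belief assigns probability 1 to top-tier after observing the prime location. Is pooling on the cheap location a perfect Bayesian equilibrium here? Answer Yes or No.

No

On path, the diner holds the prior and pays 1/12·24 + 11/12·12 = 13. Off path (the prime location), believing top-tier, it pays 24.
top-tier: the cheap location nets 13; the prime location nets 24 − 3 = 21. top-tier would deviate.
average: the cheap location nets 13; the prime location nets 24 − 7 = 17. average would deviate.
A type deviates, so pooling fails.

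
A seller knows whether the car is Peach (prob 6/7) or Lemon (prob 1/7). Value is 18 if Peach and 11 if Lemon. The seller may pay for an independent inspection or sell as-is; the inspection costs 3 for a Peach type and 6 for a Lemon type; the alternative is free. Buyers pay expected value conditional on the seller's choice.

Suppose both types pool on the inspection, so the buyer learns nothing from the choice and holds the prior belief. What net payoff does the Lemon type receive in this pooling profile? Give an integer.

11

Pooled price = 6/7·18 + 1/7·11 = 17.
Lemon pays cost 6 for the inspection, so net payoff = 17 − 6 = 11.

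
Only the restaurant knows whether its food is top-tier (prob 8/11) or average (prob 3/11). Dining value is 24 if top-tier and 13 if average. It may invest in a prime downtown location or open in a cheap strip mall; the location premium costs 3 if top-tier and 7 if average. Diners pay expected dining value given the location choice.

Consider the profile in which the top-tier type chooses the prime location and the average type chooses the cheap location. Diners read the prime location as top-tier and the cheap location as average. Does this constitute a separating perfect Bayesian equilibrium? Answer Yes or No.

Under these beliefs, the prime location earns price premium 24 and the cheap location earns price premium 13.
top-tier: the prime location nets 24 − 3 = 21; the cheap location nets 13. top-tier prefers the prime location.
average: the prime location nets 24 − 7 = 17; the cheap location nets 13. average would deviate to the prime location.
average has a profitable deviation, so the profile is not an equilibrium.

No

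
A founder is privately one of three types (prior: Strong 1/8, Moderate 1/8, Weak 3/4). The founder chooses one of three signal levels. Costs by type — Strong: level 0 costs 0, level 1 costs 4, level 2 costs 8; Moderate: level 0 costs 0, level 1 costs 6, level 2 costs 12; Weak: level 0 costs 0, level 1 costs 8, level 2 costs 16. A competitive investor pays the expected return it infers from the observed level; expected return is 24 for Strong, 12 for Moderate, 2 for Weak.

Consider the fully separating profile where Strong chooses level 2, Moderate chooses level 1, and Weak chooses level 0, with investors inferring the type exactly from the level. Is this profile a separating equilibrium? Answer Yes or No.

No

Separating valuations: level 2 → 24, level 1 → 12, level 0 → 2.
Strong (assigned level 2): level 0: 2 − 0 = 2; level 1: 12 − 4 = 8; level 2: 24 − 8 = 16. Strong stays.
Moderate (assigned level 1): level 0: 2 − 0 = 2; level 1: 12 − 6 = 6; level 2: 24 − 12 = 12. Moderate prefers level 2.
Weak (assigned level 0): level 0: 2 − 0 = 2; level 1: 12 − 8 = 4; level 2: 24 − 16 = 8. Weak prefers level 2.
At least one type deviates; the separating profile fails.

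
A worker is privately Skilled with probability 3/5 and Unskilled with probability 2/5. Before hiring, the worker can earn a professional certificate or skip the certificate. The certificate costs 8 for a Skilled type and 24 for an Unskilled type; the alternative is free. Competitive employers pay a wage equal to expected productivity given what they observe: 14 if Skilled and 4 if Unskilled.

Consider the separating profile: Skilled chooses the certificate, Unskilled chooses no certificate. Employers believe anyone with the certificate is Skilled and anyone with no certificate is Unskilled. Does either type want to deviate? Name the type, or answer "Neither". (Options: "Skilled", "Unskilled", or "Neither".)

The certificate pays 14; no certificate pays 4.
Skilled: assigned the certificate, nets 14 − 8 = 6; deviating to no certificate nets 4.
Unskilled: assigned no certificate, nets 4; deviating to the certificate nets 14 − 24 = -10.
Both types strictly prefer their assigned action; no profitable deviation.

Neither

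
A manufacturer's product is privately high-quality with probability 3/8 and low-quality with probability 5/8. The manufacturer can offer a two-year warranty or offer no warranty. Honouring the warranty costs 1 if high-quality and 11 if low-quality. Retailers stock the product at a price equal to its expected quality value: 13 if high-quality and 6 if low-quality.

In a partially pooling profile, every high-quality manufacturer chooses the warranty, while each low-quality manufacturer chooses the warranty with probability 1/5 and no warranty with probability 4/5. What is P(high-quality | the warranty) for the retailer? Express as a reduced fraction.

P(the warranty) = (3/8)·1 + (5/8)·(1/5) = 1/2.
By Bayes' rule, P(high-quality | the warranty) = (3/8) / (1/2) = 3/4.

3/4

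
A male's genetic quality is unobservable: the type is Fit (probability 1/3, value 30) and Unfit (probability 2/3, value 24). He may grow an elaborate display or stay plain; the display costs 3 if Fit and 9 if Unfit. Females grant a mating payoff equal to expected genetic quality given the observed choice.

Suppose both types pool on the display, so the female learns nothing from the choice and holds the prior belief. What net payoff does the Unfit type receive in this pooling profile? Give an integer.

Pooled mating payoff = 1/3·30 + 2/3·24 = 26.
Unfit pays cost 9 for the display, so net payoff = 26 − 9 = 17.

17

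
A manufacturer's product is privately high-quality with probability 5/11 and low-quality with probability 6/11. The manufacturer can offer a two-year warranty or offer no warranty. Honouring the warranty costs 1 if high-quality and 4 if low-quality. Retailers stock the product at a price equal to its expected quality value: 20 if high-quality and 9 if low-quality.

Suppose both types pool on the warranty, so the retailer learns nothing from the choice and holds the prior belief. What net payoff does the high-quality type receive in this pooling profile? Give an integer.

Pooled price = 5/11·20 + 6/11·9 = 14.
high-quality pays cost 1 for the warranty, so net payoff = 14 − 1 = 13.

13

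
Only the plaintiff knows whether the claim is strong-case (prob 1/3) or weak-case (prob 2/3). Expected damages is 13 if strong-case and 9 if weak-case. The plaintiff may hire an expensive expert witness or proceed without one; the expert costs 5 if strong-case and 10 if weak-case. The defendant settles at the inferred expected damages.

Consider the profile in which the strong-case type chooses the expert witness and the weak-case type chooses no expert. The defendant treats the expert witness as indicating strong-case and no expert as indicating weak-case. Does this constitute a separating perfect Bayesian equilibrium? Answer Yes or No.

Under these beliefs, the expert witness earns settlement 13 and no expert earns settlement 9.
strong-case: the expert witness nets 13 − 5 = 8; no expert nets 9. strong-case would deviate to no expert.
weak-case: the expert witness nets 13 − 10 = 3; no expert nets 9. weak-case prefers no expert.
strong-case has a profitable deviation, so the profile is not an equilibrium.

No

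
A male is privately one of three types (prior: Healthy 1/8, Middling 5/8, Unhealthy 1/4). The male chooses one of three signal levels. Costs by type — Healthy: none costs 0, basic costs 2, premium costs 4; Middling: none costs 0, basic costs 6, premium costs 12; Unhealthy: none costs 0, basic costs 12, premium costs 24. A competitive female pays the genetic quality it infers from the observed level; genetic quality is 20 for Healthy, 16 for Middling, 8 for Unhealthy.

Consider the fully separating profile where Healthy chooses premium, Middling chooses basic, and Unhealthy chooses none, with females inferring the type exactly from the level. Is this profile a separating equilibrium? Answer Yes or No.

Separating mating payoffs: premium → 20, basic → 16, none → 8.
Healthy (assigned premium): none: 8 − 0 = 8; basic: 16 − 2 = 14; premium: 20 − 4 = 16. Healthy stays.
Middling (assigned basic): none: 8 − 0 = 8; basic: 16 − 6 = 10; premium: 20 − 12 = 8. Middling stays.
Unhealthy (assigned none): none: 8 − 0 = 8; basic: 16 − 12 = 4; premium: 20 − 24 = -4. Unhealthy stays.
Every type prefers its assigned level; separation holds.

Yes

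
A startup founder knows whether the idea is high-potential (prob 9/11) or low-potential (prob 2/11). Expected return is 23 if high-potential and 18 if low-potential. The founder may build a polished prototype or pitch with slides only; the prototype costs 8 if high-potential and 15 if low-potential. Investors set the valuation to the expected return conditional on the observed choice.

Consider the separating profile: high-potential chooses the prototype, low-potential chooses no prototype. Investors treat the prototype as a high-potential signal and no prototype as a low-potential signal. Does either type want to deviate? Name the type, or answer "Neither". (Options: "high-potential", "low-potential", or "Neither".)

high-potential

The prototype pays 23; no prototype pays 18.
high-potential: assigned the prototype, nets 23 − 8 = 15; deviating to no prototype nets 18.
low-potential: assigned no prototype, nets 18; deviating to the prototype nets 23 − 15 = 8.
The high-potential type gains 3 by deviating.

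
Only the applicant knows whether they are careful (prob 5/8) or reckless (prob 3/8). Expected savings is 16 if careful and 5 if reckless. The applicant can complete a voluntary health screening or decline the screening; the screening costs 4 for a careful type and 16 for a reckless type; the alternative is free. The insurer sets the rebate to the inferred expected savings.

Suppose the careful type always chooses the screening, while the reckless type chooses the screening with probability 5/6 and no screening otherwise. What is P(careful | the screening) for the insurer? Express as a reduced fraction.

2/3

P(the screening) = (5/8)·1 + (3/8)·(5/6) = 15/16.
By Bayes' rule, P(careful | the screening) = (5/8) / (15/16) = 2/3.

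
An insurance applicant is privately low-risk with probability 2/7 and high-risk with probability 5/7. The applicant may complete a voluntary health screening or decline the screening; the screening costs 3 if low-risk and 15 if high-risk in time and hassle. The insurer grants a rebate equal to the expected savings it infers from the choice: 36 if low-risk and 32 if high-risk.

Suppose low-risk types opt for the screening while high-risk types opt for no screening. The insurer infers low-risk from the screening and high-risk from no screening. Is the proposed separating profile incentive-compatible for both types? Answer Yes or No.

Under these beliefs, the screening earns rebate 36 and no screening earns rebate 32.
low-risk: the screening nets 36 − 3 = 33; no screening nets 32. low-risk prefers the screening.
high-risk: the screening nets 36 − 15 = 21; no screening nets 32. high-risk prefers no screening.
Neither type deviates, so the separating profile is an equilibrium.

Yes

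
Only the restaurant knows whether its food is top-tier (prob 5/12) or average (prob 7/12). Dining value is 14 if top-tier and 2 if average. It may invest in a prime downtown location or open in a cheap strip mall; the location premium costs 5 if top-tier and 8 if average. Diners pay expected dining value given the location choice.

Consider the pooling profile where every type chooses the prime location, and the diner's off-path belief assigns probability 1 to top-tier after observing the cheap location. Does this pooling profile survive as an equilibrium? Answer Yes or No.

No

On path, the diner holds the prior and pays 5/12·14 + 7/12·2 = 7. Off path (the cheap location), believing top-tier, it pays 14.
top-tier: the prime location nets 7 − 5 = 2; the cheap location nets 14. top-tier would deviate.
average: the prime location nets 7 − 8 = -1; the cheap location nets 14. average would deviate.
A type deviates, so pooling fails.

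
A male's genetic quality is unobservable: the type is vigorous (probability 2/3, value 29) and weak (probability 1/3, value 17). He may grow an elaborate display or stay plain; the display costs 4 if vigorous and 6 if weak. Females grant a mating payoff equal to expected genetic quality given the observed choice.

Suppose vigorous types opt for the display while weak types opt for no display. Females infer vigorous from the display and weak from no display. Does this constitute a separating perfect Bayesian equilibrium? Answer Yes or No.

No

Under these beliefs, the display earns mating payoff 29 and no display earns mating payoff 17.
vigorous: the display nets 29 − 4 = 25; no display nets 17. vigorous prefers the display.
weak: the display nets 29 − 6 = 23; no display nets 17. weak would deviate to the display.
weak has a profitable deviation, so the profile is not an equilibrium.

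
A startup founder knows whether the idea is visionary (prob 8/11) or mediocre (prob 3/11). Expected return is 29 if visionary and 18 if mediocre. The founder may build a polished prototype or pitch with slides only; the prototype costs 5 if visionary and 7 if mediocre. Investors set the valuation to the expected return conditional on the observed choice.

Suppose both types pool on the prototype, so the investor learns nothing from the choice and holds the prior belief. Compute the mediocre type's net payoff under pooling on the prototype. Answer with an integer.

19

Pooled valuation = 8/11·29 + 3/11·18 = 26.
mediocre pays cost 7 for the prototype, so net payoff = 26 − 7 = 19.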